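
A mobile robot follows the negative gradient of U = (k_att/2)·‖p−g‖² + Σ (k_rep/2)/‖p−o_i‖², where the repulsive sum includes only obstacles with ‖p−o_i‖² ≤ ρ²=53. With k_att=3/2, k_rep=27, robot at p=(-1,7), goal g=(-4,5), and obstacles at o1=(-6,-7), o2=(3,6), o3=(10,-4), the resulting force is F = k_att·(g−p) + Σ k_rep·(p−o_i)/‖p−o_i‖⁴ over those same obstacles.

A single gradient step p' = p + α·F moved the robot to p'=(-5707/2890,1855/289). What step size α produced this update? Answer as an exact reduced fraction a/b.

α = 1/5

F_att = 3/2·(g−p) = 3/2·(-3,-2) = (-4.5000,-3.0000)
o1: d²=221 > ρ²=53 → inactive
o2: d²=17 ≤ ρ²=53; F_rep = 27·(-4,1)/17² = (-0.3737,0.0934)
o3: d²=242 > ρ²=53 → inactive
F = F_att + ΣF_rep = (-4.8737,-2.9066)
Δp = p'−p = (-0.9747,-0.5813); α = Δx/Fx = (-2817/2890) / (-2817/578) = 1/5
check: Δy/Fy = (-168/289) / (-840/289) = 1/5 ✓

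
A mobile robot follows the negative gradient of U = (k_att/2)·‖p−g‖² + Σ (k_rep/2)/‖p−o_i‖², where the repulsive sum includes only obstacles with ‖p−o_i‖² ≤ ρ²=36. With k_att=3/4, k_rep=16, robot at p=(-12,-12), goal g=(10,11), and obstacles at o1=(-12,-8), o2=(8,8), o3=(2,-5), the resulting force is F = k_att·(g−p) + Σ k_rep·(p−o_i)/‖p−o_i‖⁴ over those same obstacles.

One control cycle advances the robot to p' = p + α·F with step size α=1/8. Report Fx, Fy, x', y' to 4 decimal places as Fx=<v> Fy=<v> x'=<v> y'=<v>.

Fx=16.5000 Fy=17.0000 x'=-9.9375 y'=-9.8750

F_att = 3/4·(g−p) = 3/4·(22,23) = (16.5000,17.2500)
o1: d²=16 ≤ ρ²=36; F_rep = 16·(0,-4)/16² = (0.0000,-0.2500)
o2: d²=800 > ρ²=36 → inactive
o3: d²=245 > ρ²=36 → inactive
F = F_att + ΣF_rep = (16.5000,17.0000)
p' = p + 1/8·F = (-9.9375,-9.8750)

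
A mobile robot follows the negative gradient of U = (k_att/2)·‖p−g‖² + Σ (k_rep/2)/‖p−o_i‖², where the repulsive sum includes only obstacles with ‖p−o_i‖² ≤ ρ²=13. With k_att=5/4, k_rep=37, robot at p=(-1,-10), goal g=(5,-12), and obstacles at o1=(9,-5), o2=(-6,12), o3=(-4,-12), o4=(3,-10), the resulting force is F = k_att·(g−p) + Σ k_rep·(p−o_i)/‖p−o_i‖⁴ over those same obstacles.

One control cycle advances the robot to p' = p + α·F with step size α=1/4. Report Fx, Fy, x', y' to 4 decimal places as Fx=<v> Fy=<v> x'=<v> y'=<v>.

F_att = 5/4·(g−p) = 5/4·(6,-2) = (7.5000,-2.5000)
o1: d²=125 > ρ²=13 → inactive
o2: d²=509 > ρ²=13 → inactive
o3: d²=13 ≤ ρ²=13; F_rep = 37·(3,2)/13² = (0.6568,0.4379)
o4: d²=16 > ρ²=13 → inactive
F = F_att + ΣF_rep = (8.1568,-2.0621)
p' = p + 1/4·F = (1.0392,-10.5155)

Fx=8.1568 Fy=-2.0621 x'=1.0392 y'=-10.5155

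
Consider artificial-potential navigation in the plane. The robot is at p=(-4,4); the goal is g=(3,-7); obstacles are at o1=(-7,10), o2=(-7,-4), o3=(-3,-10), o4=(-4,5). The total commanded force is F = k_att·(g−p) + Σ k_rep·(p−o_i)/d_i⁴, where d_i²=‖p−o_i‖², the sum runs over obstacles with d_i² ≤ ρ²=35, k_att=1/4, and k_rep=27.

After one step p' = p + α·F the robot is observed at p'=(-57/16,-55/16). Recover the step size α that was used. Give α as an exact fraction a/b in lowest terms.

α = 1/4

F_att = 1/4·(g−p) = 1/4·(7,-11) = (1.7500,-2.7500)
o1: d²=45 > ρ²=35 → inactive
o2: d²=73 > ρ²=35 → inactive
o3: d²=197 > ρ²=35 → inactive
o4: d²=1 ≤ ρ²=35; F_rep = 27·(0,-1)/1² = (0.0000,-27.0000)
F = F_att + ΣF_rep = (1.7500,-29.7500)
Δp = p'−p = (0.4375,-7.4375); α = Δx/Fx = (7/16) / (7/4) = 1/4
check: Δy/Fy = (-119/16) / (-119/4) = 1/4 ✓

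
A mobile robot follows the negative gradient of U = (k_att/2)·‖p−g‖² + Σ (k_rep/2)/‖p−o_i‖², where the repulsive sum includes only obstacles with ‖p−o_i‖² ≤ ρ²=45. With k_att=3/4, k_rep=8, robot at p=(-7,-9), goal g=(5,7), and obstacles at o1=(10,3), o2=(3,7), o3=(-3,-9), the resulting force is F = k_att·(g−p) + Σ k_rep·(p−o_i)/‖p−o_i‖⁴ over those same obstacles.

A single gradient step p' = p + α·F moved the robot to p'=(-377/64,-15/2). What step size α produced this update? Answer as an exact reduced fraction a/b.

F_att = 3/4·(g−p) = 3/4·(12,16) = (9.0000,12.0000)
o1: d²=433 > ρ²=45 → inactive
o2: d²=356 > ρ²=45 → inactive
o3: d²=16 ≤ ρ²=45; F_rep = 8·(-4,0)/16² = (-0.1250,0.0000)
F = F_att + ΣF_rep = (8.8750,12.0000)
Δp = p'−p = (1.1094,1.5000); α = Δx/Fx = (71/64) / (71/8) = 1/8
check: Δy/Fy = (3/2) / (12) = 1/8 ✓

α = 1/8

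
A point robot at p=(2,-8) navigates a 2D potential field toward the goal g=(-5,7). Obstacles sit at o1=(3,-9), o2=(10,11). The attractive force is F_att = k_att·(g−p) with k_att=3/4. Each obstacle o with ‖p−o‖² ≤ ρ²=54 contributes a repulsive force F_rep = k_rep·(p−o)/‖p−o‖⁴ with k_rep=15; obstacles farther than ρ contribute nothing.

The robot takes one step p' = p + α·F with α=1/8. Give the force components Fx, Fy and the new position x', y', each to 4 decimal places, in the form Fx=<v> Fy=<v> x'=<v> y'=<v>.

Fx=-9.0000 Fy=15.0000 x'=0.8750 y'=-6.1250

F_att = 3/4·(g−p) = 3/4·(-7,15) = (-5.2500,11.2500)
o1: d²=2 ≤ ρ²=54; F_rep = 15·(-1,1)/2² = (-3.7500,3.7500)
o2: d²=425 > ρ²=54 → inactive
F = F_att + ΣF_rep = (-9.0000,15.0000)
p' = p + 1/8·F = (0.8750,-6.1250)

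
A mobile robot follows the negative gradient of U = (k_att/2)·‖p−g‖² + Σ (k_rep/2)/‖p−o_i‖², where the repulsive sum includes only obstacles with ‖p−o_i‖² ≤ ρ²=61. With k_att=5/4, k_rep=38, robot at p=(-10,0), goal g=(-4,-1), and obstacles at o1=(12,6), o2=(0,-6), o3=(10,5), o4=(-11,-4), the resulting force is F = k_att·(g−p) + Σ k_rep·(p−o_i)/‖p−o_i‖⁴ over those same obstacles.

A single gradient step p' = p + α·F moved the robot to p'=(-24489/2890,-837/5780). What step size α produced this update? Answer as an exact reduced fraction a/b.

α = 1/5

F_att = 5/4·(g−p) = 5/4·(6,-1) = (7.5000,-1.2500)
o1: d²=520 > ρ²=61 → inactive
o2: d²=136 > ρ²=61 → inactive
o3: d²=425 > ρ²=61 → inactive
o4: d²=17 ≤ ρ²=61; F_rep = 38·(1,4)/17² = (0.1315,0.5260)
F = F_att + ΣF_rep = (7.6315,-0.7240)
Δp = p'−p = (1.5263,-0.1448); α = Δx/Fx = (4411/2890) / (4411/578) = 1/5
check: Δy/Fy = (-837/5780) / (-837/1156) = 1/5 ✓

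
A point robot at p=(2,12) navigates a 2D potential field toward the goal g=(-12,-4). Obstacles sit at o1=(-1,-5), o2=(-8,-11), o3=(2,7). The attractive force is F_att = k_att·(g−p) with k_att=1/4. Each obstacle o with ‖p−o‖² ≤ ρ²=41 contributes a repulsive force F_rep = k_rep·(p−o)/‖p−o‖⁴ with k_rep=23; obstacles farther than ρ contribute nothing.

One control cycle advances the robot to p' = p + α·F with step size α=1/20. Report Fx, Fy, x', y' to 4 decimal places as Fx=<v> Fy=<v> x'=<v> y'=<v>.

Fx=-3.5000 Fy=-3.8160 x'=1.8250 y'=11.8092

F_att = 1/4·(g−p) = 1/4·(-14,-16) = (-3.5000,-4.0000)
o1: d²=298 > ρ²=41 → inactive
o2: d²=629 > ρ²=41 → inactive
o3: d²=25 ≤ ρ²=41; F_rep = 23·(0,5)/25² = (0.0000,0.1840)
F = F_att + ΣF_rep = (-3.5000,-3.8160)
p' = p + 1/20·F = (1.8250,11.8092)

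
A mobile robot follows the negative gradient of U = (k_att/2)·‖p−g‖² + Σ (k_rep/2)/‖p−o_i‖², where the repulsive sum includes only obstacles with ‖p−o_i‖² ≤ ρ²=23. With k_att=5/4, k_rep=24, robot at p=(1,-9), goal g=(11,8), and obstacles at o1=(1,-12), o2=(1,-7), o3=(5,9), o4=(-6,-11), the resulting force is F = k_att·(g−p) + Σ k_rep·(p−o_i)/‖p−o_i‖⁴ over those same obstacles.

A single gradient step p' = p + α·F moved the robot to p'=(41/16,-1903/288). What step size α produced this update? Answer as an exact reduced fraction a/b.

F_att = 5/4·(g−p) = 5/4·(10,17) = (12.5000,21.2500)
o1: d²=9 ≤ ρ²=23; F_rep = 24·(0,3)/9² = (0.0000,0.8889)
o2: d²=4 ≤ ρ²=23; F_rep = 24·(0,-2)/4² = (0.0000,-3.0000)
o3: d²=340 > ρ²=23 → inactive
o4: d²=53 > ρ²=23 → inactive
F = F_att + ΣF_rep = (12.5000,19.1389)
Δp = p'−p = (1.5625,2.3924); α = Δx/Fx = (25/16) / (25/2) = 1/8
check: Δy/Fy = (689/288) / (689/36) = 1/8 ✓

α = 1/8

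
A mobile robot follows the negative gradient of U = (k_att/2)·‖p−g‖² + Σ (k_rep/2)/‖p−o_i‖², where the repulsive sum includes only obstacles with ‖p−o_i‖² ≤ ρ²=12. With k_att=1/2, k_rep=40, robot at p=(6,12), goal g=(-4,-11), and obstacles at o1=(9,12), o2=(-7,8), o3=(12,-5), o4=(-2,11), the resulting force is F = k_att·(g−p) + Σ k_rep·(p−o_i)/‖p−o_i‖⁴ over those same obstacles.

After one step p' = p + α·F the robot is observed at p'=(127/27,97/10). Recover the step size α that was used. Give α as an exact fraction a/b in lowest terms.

F_att = 1/2·(g−p) = 1/2·(-10,-23) = (-5.0000,-11.5000)
o1: d²=9 ≤ ρ²=12; F_rep = 40·(-3,0)/9² = (-1.4815,0.0000)
o2: d²=185 > ρ²=12 → inactive
o3: d²=325 > ρ²=12 → inactive
o4: d²=65 > ρ²=12 → inactive
F = F_att + ΣF_rep = (-6.4815,-11.5000)
Δp = p'−p = (-1.2963,-2.3000); α = Δx/Fx = (-35/27) / (-175/27) = 1/5
check: Δy/Fy = (-23/10) / (-23/2) = 1/5 ✓

α = 1/5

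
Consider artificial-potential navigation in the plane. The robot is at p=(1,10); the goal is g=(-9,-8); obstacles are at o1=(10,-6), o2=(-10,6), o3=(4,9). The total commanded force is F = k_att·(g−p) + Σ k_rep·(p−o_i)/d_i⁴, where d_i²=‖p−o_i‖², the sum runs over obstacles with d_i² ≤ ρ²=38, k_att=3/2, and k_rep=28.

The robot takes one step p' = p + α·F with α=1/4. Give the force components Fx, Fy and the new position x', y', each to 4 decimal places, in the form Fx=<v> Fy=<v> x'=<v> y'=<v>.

F_att = 3/2·(g−p) = 3/2·(-10,-18) = (-15.0000,-27.0000)
o1: d²=337 > ρ²=38 → inactive
o2: d²=137 > ρ²=38 → inactive
o3: d²=10 ≤ ρ²=38; F_rep = 28·(-3,1)/10² = (-0.8400,0.2800)
F = F_att + ΣF_rep = (-15.8400,-26.7200)
p' = p + 1/4·F = (-2.9600,3.3200)

Fx=-15.8400 Fy=-26.7200 x'=-2.9600 y'=3.3200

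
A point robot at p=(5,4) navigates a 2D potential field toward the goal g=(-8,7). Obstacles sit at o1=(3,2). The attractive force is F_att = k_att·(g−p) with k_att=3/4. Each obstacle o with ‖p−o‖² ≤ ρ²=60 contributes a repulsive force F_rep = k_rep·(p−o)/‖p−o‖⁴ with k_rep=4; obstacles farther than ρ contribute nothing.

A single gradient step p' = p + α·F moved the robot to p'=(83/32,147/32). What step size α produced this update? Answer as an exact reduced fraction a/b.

F_att = 3/4·(g−p) = 3/4·(-13,3) = (-9.7500,2.2500)
o1: d²=8 ≤ ρ²=60; F_rep = 4·(2,2)/8² = (0.1250,0.1250)
F = F_att + ΣF_rep = (-9.6250,2.3750)
Δp = p'−p = (-2.4062,0.5938); α = Δx/Fx = (-77/32) / (-77/8) = 1/4
check: Δy/Fy = (19/32) / (19/8) = 1/4 ✓

α = 1/4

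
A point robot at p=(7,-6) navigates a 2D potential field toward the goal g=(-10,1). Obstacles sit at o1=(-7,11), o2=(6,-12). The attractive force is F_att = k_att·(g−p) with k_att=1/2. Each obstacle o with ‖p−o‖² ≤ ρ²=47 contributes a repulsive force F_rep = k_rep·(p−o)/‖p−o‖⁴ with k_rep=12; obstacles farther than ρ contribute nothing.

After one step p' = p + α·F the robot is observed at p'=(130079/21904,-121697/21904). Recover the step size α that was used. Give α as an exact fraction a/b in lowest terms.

α = 1/8

F_att = 1/2·(g−p) = 1/2·(-17,7) = (-8.5000,3.5000)
o1: d²=485 > ρ²=47 → inactive
o2: d²=37 ≤ ρ²=47; F_rep = 12·(1,6)/37² = (0.0088,0.0526)
F = F_att + ΣF_rep = (-8.4912,3.5526)
Δp = p'−p = (-1.0614,0.4441); α = Δx/Fx = (-23249/21904) / (-23249/2738) = 1/8
check: Δy/Fy = (9727/21904) / (9727/2738) = 1/8 ✓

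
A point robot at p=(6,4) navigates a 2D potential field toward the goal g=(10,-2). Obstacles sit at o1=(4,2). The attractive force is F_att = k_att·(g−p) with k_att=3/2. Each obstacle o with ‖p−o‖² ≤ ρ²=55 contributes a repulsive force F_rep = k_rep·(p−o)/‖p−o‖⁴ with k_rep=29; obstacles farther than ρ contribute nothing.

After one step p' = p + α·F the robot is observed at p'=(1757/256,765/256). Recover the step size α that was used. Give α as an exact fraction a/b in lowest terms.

F_att = 3/2·(g−p) = 3/2·(4,-6) = (6.0000,-9.0000)
o1: d²=8 ≤ ρ²=55; F_rep = 29·(2,2)/8² = (0.9062,0.9062)
F = F_att + ΣF_rep = (6.9062,-8.0938)
Δp = p'−p = (0.8633,-1.0117); α = Δx/Fx = (221/256) / (221/32) = 1/8
check: Δy/Fy = (-259/256) / (-259/32) = 1/8 ✓

α = 1/8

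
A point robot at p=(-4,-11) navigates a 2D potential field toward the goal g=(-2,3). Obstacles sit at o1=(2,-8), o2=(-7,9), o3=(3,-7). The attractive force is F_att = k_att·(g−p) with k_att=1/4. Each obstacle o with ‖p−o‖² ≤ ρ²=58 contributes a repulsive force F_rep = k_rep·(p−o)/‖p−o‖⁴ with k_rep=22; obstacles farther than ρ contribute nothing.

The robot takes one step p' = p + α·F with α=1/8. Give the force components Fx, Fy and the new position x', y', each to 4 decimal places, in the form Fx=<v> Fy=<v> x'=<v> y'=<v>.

Fx=0.4348 Fy=3.4674 x'=-3.9456 y'=-10.5666

F_att = 1/4·(g−p) = 1/4·(2,14) = (0.5000,3.5000)
o1: d²=45 ≤ ρ²=58; F_rep = 22·(-6,-3)/45² = (-0.0652,-0.0326)
o2: d²=409 > ρ²=58 → inactive
o3: d²=65 > ρ²=58 → inactive
F = F_att + ΣF_rep = (0.4348,3.4674)
p' = p + 1/8·F = (-3.9456,-10.5666)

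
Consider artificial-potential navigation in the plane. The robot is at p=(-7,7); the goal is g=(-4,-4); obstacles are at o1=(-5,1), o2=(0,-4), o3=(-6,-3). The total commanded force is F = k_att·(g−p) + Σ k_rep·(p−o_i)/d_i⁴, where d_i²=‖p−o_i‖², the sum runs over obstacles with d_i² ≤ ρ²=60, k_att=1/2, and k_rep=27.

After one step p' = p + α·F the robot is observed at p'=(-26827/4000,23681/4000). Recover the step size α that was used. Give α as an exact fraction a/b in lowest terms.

F_att = 1/2·(g−p) = 1/2·(3,-11) = (1.5000,-5.5000)
o1: d²=40 ≤ ρ²=60; F_rep = 27·(-2,6)/40² = (-0.0338,0.1013)
o2: d²=170 > ρ²=60 → inactive
o3: d²=101 > ρ²=60 → inactive
F = F_att + ΣF_rep = (1.4663,-5.3987)
Δp = p'−p = (0.2933,-1.0797); α = Δx/Fx = (1173/4000) / (1173/800) = 1/5
check: Δy/Fy = (-4319/4000) / (-4319/800) = 1/5 ✓

α = 1/5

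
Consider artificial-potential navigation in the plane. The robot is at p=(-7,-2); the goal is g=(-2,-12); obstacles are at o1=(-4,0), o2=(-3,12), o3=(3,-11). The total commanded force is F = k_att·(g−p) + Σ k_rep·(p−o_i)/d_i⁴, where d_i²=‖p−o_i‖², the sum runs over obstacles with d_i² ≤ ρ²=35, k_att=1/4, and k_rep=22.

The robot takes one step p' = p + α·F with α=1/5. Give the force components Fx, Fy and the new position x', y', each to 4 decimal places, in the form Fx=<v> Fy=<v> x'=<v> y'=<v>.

F_att = 1/4·(g−p) = 1/4·(5,-10) = (1.2500,-2.5000)
o1: d²=13 ≤ ρ²=35; F_rep = 22·(-3,-2)/13² = (-0.3905,-0.2604)
o2: d²=212 > ρ²=35 → inactive
o3: d²=181 > ρ²=35 → inactive
F = F_att + ΣF_rep = (0.8595,-2.7604)
p' = p + 1/5·F = (-6.8281,-2.5521)

Fx=0.8595 Fy=-2.7604 x'=-6.8281 y'=-2.5521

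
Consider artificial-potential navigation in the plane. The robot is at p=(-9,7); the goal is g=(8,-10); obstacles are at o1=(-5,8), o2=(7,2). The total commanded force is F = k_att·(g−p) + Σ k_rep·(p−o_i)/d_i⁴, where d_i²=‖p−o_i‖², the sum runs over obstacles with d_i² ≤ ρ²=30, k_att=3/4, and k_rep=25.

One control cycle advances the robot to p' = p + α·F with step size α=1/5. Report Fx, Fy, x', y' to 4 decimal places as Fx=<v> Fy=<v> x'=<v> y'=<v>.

Fx=12.4040 Fy=-12.8365 x'=-6.5192 y'=4.4327

F_att = 3/4·(g−p) = 3/4·(17,-17) = (12.7500,-12.7500)
o1: d²=17 ≤ ρ²=30; F_rep = 25·(-4,-1)/17² = (-0.3460,-0.0865)
o2: d²=281 > ρ²=30 → inactive
F = F_att + ΣF_rep = (12.4040,-12.8365)
p' = p + 1/5·F = (-6.5192,4.4327)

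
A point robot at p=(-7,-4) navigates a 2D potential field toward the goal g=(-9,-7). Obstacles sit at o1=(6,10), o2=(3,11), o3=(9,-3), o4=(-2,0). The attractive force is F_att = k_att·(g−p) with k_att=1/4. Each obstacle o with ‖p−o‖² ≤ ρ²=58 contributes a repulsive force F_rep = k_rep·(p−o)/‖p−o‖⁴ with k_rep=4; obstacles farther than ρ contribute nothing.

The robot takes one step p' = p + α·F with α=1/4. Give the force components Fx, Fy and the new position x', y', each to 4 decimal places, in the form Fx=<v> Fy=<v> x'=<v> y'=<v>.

Fx=-0.5119 Fy=-0.7595 x'=-7.1280 y'=-4.1899

F_att = 1/4·(g−p) = 1/4·(-2,-3) = (-0.5000,-0.7500)
o1: d²=365 > ρ²=58 → inactive
o2: d²=325 > ρ²=58 → inactive
o3: d²=257 > ρ²=58 → inactive
o4: d²=41 ≤ ρ²=58; F_rep = 4·(-5,-4)/41² = (-0.0119,-0.0095)
F = F_att + ΣF_rep = (-0.5119,-0.7595)
p' = p + 1/4·F = (-7.1280,-4.1899)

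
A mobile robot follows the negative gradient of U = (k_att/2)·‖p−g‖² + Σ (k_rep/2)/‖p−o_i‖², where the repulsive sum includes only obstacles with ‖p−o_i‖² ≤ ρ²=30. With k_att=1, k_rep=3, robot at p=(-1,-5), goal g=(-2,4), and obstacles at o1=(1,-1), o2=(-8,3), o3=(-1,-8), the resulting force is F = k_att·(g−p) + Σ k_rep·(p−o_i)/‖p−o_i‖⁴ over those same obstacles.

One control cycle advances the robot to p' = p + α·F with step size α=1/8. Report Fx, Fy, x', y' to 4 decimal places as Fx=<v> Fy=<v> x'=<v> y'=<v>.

F_att = 1·(g−p) = 1·(-1,9) = (-1.0000,9.0000)
o1: d²=20 ≤ ρ²=30; F_rep = 3·(-2,-4)/20² = (-0.0150,-0.0300)
o2: d²=113 > ρ²=30 → inactive
o3: d²=9 ≤ ρ²=30; F_rep = 3·(0,3)/9² = (0.0000,0.1111)
F = F_att + ΣF_rep = (-1.0150,9.0811)
p' = p + 1/8·F = (-1.1269,-3.8649)

Fx=-1.0150 Fy=9.0811 x'=-1.1269 y'=-3.8649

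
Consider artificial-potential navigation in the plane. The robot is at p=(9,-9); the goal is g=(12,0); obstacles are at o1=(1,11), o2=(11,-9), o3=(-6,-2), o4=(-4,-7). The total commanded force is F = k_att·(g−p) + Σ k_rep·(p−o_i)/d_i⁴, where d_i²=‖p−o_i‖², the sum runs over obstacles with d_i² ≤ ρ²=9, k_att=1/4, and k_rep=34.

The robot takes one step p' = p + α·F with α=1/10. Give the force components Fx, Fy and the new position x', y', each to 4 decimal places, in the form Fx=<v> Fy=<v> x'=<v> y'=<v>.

F_att = 1/4·(g−p) = 1/4·(3,9) = (0.7500,2.2500)
o1: d²=464 > ρ²=9 → inactive
o2: d²=4 ≤ ρ²=9; F_rep = 34·(-2,0)/4² = (-4.2500,0.0000)
o3: d²=274 > ρ²=9 → inactive
o4: d²=173 > ρ²=9 → inactive
F = F_att + ΣF_rep = (-3.5000,2.2500)
p' = p + 1/10·F = (8.6500,-8.7750)

Fx=-3.5000 Fy=2.2500 x'=8.6500 y'=-8.7750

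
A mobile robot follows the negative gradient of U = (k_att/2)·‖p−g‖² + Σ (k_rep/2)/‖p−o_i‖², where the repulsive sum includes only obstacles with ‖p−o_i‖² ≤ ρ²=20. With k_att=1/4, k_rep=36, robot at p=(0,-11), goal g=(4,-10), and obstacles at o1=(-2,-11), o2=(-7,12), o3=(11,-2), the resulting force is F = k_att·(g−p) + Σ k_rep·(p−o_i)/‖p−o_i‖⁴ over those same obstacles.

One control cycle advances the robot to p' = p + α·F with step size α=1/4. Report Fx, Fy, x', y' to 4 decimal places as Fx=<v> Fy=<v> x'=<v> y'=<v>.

F_att = 1/4·(g−p) = 1/4·(4,1) = (1.0000,0.2500)
o1: d²=4 ≤ ρ²=20; F_rep = 36·(2,0)/4² = (4.5000,0.0000)
o2: d²=578 > ρ²=20 → inactive
o3: d²=202 > ρ²=20 → inactive
F = F_att + ΣF_rep = (5.5000,0.2500)
p' = p + 1/4·F = (1.3750,-10.9375)

Fx=5.5000 Fy=0.2500 x'=1.3750 y'=-10.9375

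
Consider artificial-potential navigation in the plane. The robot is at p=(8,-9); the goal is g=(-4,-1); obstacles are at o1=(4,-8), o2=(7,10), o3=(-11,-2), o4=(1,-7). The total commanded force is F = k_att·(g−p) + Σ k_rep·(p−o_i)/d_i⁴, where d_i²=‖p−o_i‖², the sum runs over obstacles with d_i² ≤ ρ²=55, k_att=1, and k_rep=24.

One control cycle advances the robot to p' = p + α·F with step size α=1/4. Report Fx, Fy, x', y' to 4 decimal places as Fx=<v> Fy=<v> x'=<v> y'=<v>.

Fx=-11.6080 Fy=7.8999 x'=5.0980 y'=-7.0250

F_att = 1·(g−p) = 1·(-12,8) = (-12.0000,8.0000)
o1: d²=17 ≤ ρ²=55; F_rep = 24·(4,-1)/17² = (0.3322,-0.0830)
o2: d²=362 > ρ²=55 → inactive
o3: d²=410 > ρ²=55 → inactive
o4: d²=53 ≤ ρ²=55; F_rep = 24·(7,-2)/53² = (0.0598,-0.0171)
F = F_att + ΣF_rep = (-11.6080,7.8999)
p' = p + 1/4·F = (5.0980,-7.0250)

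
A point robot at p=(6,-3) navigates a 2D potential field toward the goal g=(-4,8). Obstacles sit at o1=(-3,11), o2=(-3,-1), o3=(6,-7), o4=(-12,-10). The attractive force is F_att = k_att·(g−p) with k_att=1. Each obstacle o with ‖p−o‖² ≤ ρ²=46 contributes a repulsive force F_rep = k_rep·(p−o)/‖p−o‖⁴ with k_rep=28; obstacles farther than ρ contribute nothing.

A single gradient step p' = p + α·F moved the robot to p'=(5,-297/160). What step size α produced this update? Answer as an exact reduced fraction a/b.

α = 1/10

F_att = 1·(g−p) = 1·(-10,11) = (-10.0000,11.0000)
o1: d²=277 > ρ²=46 → inactive
o2: d²=85 > ρ²=46 → inactive
o3: d²=16 ≤ ρ²=46; F_rep = 28·(0,4)/16² = (0.0000,0.4375)
o4: d²=373 > ρ²=46 → inactive
F = F_att + ΣF_rep = (-10.0000,11.4375)
Δp = p'−p = (-1.0000,1.1438); α = Δx/Fx = (-1) / (-10) = 1/10
check: Δy/Fy = (183/160) / (183/16) = 1/10 ✓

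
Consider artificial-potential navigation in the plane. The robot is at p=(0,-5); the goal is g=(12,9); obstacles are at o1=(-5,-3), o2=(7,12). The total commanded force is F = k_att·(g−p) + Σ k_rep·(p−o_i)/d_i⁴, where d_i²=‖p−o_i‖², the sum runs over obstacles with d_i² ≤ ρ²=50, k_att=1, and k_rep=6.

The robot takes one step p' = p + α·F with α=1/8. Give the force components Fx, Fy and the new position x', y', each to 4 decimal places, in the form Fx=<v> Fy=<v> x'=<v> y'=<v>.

F_att = 1·(g−p) = 1·(12,14) = (12.0000,14.0000)
o1: d²=29 ≤ ρ²=50; F_rep = 6·(5,-2)/29² = (0.0357,-0.0143)
o2: d²=338 > ρ²=50 → inactive
F = F_att + ΣF_rep = (12.0357,13.9857)
p' = p + 1/8·F = (1.5045,-3.2518)

Fx=12.0357 Fy=13.9857 x'=1.5045 y'=-3.2518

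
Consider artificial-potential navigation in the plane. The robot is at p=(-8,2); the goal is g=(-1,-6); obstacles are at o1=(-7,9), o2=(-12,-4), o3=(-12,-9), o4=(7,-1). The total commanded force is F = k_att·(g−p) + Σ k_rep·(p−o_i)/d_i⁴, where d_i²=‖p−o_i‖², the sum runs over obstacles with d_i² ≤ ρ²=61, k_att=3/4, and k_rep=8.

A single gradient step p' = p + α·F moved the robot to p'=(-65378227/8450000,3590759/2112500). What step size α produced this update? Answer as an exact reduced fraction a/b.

α = 1/20

F_att = 3/4·(g−p) = 3/4·(7,-8) = (5.2500,-6.0000)
o1: d²=50 ≤ ρ²=61; F_rep = 8·(-1,-7)/50² = (-0.0032,-0.0224)
o2: d²=52 ≤ ρ²=61; F_rep = 8·(4,6)/52² = (0.0118,0.0178)
o3: d²=137 > ρ²=61 → inactive
o4: d²=234 > ρ²=61 → inactive
F = F_att + ΣF_rep = (5.2586,-6.0046)
Δp = p'−p = (0.2629,-0.3002); α = Δx/Fx = (2221773/8450000) / (2221773/422500) = 1/20
check: Δy/Fy = (-634241/2112500) / (-634241/105625) = 1/20 ✓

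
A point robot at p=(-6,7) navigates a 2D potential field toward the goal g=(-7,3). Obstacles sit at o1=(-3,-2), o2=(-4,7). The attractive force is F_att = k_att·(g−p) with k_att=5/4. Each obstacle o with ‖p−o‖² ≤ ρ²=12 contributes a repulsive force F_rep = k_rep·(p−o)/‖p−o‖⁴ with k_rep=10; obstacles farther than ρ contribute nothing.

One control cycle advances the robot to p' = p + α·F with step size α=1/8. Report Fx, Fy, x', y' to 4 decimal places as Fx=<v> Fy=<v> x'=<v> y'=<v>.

Fx=-2.5000 Fy=-5.0000 x'=-6.3125 y'=6.3750

F_att = 5/4·(g−p) = 5/4·(-1,-4) = (-1.2500,-5.0000)
o1: d²=90 > ρ²=12 → inactive
o2: d²=4 ≤ ρ²=12; F_rep = 10·(-2,0)/4² = (-1.2500,0.0000)
F = F_att + ΣF_rep = (-2.5000,-5.0000)
p' = p + 1/8·F = (-6.3125,6.3750)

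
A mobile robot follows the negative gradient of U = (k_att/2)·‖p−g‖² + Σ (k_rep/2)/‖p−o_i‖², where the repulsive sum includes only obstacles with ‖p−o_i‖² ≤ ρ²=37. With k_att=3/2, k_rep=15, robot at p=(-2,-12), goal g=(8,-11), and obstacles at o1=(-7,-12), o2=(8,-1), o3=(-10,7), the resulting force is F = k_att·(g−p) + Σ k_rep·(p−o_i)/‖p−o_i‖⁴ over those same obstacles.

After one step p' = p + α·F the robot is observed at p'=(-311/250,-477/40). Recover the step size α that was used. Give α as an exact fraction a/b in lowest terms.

F_att = 3/2·(g−p) = 3/2·(10,1) = (15.0000,1.5000)
o1: d²=25 ≤ ρ²=37; F_rep = 15·(5,0)/25² = (0.1200,0.0000)
o2: d²=221 > ρ²=37 → inactive
o3: d²=425 > ρ²=37 → inactive
F = F_att + ΣF_rep = (15.1200,1.5000)
Δp = p'−p = (0.7560,0.0750); α = Δx/Fx = (189/250) / (378/25) = 1/20
check: Δy/Fy = (3/40) / (3/2) = 1/20 ✓

α = 1/20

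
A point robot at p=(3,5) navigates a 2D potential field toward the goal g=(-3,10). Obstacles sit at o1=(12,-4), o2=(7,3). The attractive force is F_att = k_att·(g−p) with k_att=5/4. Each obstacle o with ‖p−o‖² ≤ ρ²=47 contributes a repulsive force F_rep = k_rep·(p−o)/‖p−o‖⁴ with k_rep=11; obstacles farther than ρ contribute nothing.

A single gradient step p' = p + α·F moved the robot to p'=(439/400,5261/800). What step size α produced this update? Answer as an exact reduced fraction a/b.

F_att = 5/4·(g−p) = 5/4·(-6,5) = (-7.5000,6.2500)
o1: d²=162 > ρ²=47 → inactive
o2: d²=20 ≤ ρ²=47; F_rep = 11·(-4,2)/20² = (-0.1100,0.0550)
F = F_att + ΣF_rep = (-7.6100,6.3050)
Δp = p'−p = (-1.9025,1.5762); α = Δx/Fx = (-761/400) / (-761/100) = 1/4
check: Δy/Fy = (1261/800) / (1261/200) = 1/4 ✓

α = 1/4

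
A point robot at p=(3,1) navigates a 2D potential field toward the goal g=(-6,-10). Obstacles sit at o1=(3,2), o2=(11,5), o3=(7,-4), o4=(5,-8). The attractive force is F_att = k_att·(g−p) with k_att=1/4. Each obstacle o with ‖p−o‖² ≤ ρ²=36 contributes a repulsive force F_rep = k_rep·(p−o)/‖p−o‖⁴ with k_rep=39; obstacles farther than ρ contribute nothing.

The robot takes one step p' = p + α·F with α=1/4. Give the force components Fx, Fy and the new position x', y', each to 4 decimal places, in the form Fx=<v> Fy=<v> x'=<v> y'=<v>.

F_att = 1/4·(g−p) = 1/4·(-9,-11) = (-2.2500,-2.7500)
o1: d²=1 ≤ ρ²=36; F_rep = 39·(0,-1)/1² = (0.0000,-39.0000)
o2: d²=80 > ρ²=36 → inactive
o3: d²=41 > ρ²=36 → inactive
o4: d²=85 > ρ²=36 → inactive
F = F_att + ΣF_rep = (-2.2500,-41.7500)
p' = p + 1/4·F = (2.4375,-9.4375)

Fx=-2.2500 Fy=-41.7500 x'=2.4375 y'=-9.4375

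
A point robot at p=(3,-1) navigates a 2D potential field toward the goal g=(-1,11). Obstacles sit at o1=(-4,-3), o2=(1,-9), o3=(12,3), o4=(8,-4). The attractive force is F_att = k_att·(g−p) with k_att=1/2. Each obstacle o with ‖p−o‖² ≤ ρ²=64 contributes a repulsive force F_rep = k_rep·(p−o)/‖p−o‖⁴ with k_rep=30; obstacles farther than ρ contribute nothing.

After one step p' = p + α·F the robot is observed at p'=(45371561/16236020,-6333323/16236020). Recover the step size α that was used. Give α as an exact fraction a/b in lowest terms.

F_att = 1/2·(g−p) = 1/2·(-4,12) = (-2.0000,6.0000)
o1: d²=53 ≤ ρ²=64; F_rep = 30·(7,2)/53² = (0.0748,0.0214)
o2: d²=68 > ρ²=64 → inactive
o3: d²=97 > ρ²=64 → inactive
o4: d²=34 ≤ ρ²=64; F_rep = 30·(-5,3)/34² = (-0.1298,0.0779)
F = F_att + ΣF_rep = (-2.0550,6.0992)
Δp = p'−p = (-0.2055,0.6099); α = Δx/Fx = (-3336499/16236020) / (-3336499/1623602) = 1/10
check: Δy/Fy = (9902697/16236020) / (9902697/1623602) = 1/10 ✓

α = 1/10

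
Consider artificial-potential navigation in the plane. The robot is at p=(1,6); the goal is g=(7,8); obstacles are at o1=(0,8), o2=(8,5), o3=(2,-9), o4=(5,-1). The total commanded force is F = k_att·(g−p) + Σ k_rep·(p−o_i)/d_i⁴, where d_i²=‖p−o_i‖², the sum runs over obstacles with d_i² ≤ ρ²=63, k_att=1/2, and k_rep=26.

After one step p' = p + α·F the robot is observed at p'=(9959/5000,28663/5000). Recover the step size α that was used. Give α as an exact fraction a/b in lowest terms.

F_att = 1/2·(g−p) = 1/2·(6,2) = (3.0000,1.0000)
o1: d²=5 ≤ ρ²=63; F_rep = 26·(1,-2)/5² = (1.0400,-2.0800)
o2: d²=50 ≤ ρ²=63; F_rep = 26·(-7,1)/50² = (-0.0728,0.0104)
o3: d²=226 > ρ²=63 → inactive
o4: d²=65 > ρ²=63 → inactive
F = F_att + ΣF_rep = (3.9672,-1.0696)
Δp = p'−p = (0.9918,-0.2674); α = Δx/Fx = (4959/5000) / (4959/1250) = 1/4
check: Δy/Fy = (-1337/5000) / (-1337/1250) = 1/4 ✓

α = 1/4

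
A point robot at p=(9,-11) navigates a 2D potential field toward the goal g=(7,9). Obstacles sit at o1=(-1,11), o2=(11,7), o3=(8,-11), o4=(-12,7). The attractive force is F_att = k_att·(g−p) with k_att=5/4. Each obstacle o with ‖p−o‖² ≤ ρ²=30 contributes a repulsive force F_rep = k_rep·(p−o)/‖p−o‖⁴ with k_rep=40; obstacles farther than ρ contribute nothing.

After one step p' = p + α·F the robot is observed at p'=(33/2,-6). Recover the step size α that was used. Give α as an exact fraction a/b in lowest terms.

α = 1/5

F_att = 5/4·(g−p) = 5/4·(-2,20) = (-2.5000,25.0000)
o1: d²=584 > ρ²=30 → inactive
o2: d²=328 > ρ²=30 → inactive
o3: d²=1 ≤ ρ²=30; F_rep = 40·(1,0)/1² = (40.0000,0.0000)
o4: d²=765 > ρ²=30 → inactive
F = F_att + ΣF_rep = (37.5000,25.0000)
Δp = p'−p = (7.5000,5.0000); α = Δx/Fx = (15/2) / (75/2) = 1/5
check: Δy/Fy = (5) / (25) = 1/5 ✓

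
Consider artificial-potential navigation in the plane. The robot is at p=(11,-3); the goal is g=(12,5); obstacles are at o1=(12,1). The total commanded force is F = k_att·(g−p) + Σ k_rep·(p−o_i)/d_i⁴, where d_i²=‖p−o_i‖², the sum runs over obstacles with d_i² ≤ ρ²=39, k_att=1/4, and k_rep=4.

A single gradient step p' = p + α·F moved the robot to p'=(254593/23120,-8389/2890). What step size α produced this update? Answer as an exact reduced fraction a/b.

F_att = 1/4·(g−p) = 1/4·(1,8) = (0.2500,2.0000)
o1: d²=17 ≤ ρ²=39; F_rep = 4·(-1,-4)/17² = (-0.0138,-0.0554)
F = F_att + ΣF_rep = (0.2362,1.9446)
Δp = p'−p = (0.0118,0.0972); α = Δx/Fx = (273/23120) / (273/1156) = 1/20
check: Δy/Fy = (281/2890) / (562/289) = 1/20 ✓

α = 1/20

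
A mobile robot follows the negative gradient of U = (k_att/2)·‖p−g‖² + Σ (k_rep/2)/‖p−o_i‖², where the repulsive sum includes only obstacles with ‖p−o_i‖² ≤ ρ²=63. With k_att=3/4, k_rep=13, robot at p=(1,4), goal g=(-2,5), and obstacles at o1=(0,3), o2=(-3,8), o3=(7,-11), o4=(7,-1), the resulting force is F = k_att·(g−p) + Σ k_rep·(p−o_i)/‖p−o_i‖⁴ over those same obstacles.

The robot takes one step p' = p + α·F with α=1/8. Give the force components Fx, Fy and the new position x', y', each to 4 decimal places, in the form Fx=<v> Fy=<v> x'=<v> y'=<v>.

Fx=1.0298 Fy=3.9667 x'=1.1287 y'=4.4958

F_att = 3/4·(g−p) = 3/4·(-3,1) = (-2.2500,0.7500)
o1: d²=2 ≤ ρ²=63; F_rep = 13·(1,1)/2² = (3.2500,3.2500)
o2: d²=32 ≤ ρ²=63; F_rep = 13·(4,-4)/32² = (0.0508,-0.0508)
o3: d²=261 > ρ²=63 → inactive
o4: d²=61 ≤ ρ²=63; F_rep = 13·(-6,5)/61² = (-0.0210,0.0175)
F = F_att + ΣF_rep = (1.0298,3.9667)
p' = p + 1/8·F = (1.1287,4.4958)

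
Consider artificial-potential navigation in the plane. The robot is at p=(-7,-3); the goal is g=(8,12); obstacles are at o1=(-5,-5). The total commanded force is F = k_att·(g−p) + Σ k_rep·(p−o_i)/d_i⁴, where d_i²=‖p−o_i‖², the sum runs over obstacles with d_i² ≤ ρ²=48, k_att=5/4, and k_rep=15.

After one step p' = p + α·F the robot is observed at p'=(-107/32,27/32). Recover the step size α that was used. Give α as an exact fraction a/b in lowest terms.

α = 1/5

F_att = 5/4·(g−p) = 5/4·(15,15) = (18.7500,18.7500)
o1: d²=8 ≤ ρ²=48; F_rep = 15·(-2,2)/8² = (-0.4688,0.4688)
F = F_att + ΣF_rep = (18.2812,19.2188)
Δp = p'−p = (3.6562,3.8438); α = Δx/Fx = (117/32) / (585/32) = 1/5
check: Δy/Fy = (123/32) / (615/32) = 1/5 ✓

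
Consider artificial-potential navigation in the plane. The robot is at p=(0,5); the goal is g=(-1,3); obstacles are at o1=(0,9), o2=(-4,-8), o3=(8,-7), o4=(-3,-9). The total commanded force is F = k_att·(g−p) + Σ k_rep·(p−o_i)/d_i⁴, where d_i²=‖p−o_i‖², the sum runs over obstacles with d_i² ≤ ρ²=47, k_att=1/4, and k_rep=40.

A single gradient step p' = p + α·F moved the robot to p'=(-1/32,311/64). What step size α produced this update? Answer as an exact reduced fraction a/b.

F_att = 1/4·(g−p) = 1/4·(-1,-2) = (-0.2500,-0.5000)
o1: d²=16 ≤ ρ²=47; F_rep = 40·(0,-4)/16² = (0.0000,-0.6250)
o2: d²=185 > ρ²=47 → inactive
o3: d²=208 > ρ²=47 → inactive
o4: d²=205 > ρ²=47 → inactive
F = F_att + ΣF_rep = (-0.2500,-1.1250)
Δp = p'−p = (-0.0312,-0.1406); α = Δx/Fx = (-1/32) / (-1/4) = 1/8
check: Δy/Fy = (-9/64) / (-9/8) = 1/8 ✓

α = 1/8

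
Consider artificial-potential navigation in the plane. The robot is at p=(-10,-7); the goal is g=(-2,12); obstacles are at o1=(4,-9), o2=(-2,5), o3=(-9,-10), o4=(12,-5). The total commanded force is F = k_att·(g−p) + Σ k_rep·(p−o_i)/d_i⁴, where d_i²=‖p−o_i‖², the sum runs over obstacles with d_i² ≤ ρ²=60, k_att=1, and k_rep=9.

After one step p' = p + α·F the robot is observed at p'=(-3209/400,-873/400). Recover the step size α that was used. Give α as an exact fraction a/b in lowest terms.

α = 1/4

F_att = 1·(g−p) = 1·(8,19) = (8.0000,19.0000)
o1: d²=200 > ρ²=60 → inactive
o2: d²=208 > ρ²=60 → inactive
o3: d²=10 ≤ ρ²=60; F_rep = 9·(-1,3)/10² = (-0.0900,0.2700)
o4: d²=488 > ρ²=60 → inactive
F = F_att + ΣF_rep = (7.9100,19.2700)
Δp = p'−p = (1.9775,4.8175); α = Δx/Fx = (791/400) / (791/100) = 1/4
check: Δy/Fy = (1927/400) / (1927/100) = 1/4 ✓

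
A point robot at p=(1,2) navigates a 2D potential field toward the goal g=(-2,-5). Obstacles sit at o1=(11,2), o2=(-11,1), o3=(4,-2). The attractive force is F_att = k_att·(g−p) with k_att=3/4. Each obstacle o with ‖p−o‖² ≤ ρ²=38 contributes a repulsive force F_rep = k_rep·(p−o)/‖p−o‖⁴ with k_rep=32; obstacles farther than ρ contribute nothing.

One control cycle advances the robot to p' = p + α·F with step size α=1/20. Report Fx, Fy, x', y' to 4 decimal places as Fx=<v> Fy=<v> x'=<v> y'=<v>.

Fx=-2.4036 Fy=-5.0452 x'=0.8798 y'=1.7477

F_att = 3/4·(g−p) = 3/4·(-3,-7) = (-2.2500,-5.2500)
o1: d²=100 > ρ²=38 → inactive
o2: d²=145 > ρ²=38 → inactive
o3: d²=25 ≤ ρ²=38; F_rep = 32·(-3,4)/25² = (-0.1536,0.2048)
F = F_att + ΣF_rep = (-2.4036,-5.0452)
p' = p + 1/20·F = (0.8798,1.7477)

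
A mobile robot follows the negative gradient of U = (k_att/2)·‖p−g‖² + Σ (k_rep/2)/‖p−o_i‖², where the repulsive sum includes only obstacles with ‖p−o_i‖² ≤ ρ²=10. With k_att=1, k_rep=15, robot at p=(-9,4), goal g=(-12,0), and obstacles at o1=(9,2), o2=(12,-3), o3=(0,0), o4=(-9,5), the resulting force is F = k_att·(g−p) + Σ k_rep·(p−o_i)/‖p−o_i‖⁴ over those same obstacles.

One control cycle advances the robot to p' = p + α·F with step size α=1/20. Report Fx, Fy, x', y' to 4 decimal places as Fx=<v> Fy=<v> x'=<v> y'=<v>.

Fx=-3.0000 Fy=-19.0000 x'=-9.1500 y'=3.0500

F_att = 1·(g−p) = 1·(-3,-4) = (-3.0000,-4.0000)
o1: d²=328 > ρ²=10 → inactive
o2: d²=490 > ρ²=10 → inactive
o3: d²=97 > ρ²=10 → inactive
o4: d²=1 ≤ ρ²=10; F_rep = 15·(0,-1)/1² = (0.0000,-15.0000)
F = F_att + ΣF_rep = (-3.0000,-19.0000)
p' = p + 1/20·F = (-9.1500,3.0500)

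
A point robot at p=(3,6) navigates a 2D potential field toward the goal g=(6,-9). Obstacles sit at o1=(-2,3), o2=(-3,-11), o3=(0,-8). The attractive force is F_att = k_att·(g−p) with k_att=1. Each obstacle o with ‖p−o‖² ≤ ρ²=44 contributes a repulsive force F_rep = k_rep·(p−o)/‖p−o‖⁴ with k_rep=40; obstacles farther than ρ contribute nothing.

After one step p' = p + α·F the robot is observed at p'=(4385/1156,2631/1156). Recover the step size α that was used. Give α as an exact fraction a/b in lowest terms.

α = 1/4

F_att = 1·(g−p) = 1·(3,-15) = (3.0000,-15.0000)
o1: d²=34 ≤ ρ²=44; F_rep = 40·(5,3)/34² = (0.1730,0.1038)
o2: d²=325 > ρ²=44 → inactive
o3: d²=205 > ρ²=44 → inactive
F = F_att + ΣF_rep = (3.1730,-14.8962)
Δp = p'−p = (0.7933,-3.7240); α = Δx/Fx = (917/1156) / (917/289) = 1/4
check: Δy/Fy = (-4305/1156) / (-4305/289) = 1/4 ✓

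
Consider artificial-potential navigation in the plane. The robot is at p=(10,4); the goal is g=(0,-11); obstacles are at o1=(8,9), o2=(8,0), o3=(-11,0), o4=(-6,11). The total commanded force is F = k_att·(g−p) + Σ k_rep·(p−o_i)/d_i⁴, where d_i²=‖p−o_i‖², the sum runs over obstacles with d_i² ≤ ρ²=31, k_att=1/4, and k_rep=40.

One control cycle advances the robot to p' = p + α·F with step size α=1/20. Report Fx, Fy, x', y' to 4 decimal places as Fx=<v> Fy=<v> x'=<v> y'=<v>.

F_att = 1/4·(g−p) = 1/4·(-10,-15) = (-2.5000,-3.7500)
o1: d²=29 ≤ ρ²=31; F_rep = 40·(2,-5)/29² = (0.0951,-0.2378)
o2: d²=20 ≤ ρ²=31; F_rep = 40·(2,4)/20² = (0.2000,0.4000)
o3: d²=457 > ρ²=31 → inactive
o4: d²=305 > ρ²=31 → inactive
F = F_att + ΣF_rep = (-2.2049,-3.5878)
p' = p + 1/20·F = (9.8898,3.8206)

Fx=-2.2049 Fy=-3.5878 x'=9.8898 y'=3.8206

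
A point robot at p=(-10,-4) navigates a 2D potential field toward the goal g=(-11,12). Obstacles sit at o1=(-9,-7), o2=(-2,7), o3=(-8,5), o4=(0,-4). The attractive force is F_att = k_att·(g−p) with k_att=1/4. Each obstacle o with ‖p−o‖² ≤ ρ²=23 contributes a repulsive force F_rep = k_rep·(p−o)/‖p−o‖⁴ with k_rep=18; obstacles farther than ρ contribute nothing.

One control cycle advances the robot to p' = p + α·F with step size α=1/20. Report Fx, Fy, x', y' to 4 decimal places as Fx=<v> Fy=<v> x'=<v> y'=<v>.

Fx=-0.4300 Fy=4.5400 x'=-10.0215 y'=-3.7730

F_att = 1/4·(g−p) = 1/4·(-1,16) = (-0.2500,4.0000)
o1: d²=10 ≤ ρ²=23; F_rep = 18·(-1,3)/10² = (-0.1800,0.5400)
o2: d²=185 > ρ²=23 → inactive
o3: d²=85 > ρ²=23 → inactive
o4: d²=100 > ρ²=23 → inactive
F = F_att + ΣF_rep = (-0.4300,4.5400)
p' = p + 1/20·F = (-10.0215,-3.7730)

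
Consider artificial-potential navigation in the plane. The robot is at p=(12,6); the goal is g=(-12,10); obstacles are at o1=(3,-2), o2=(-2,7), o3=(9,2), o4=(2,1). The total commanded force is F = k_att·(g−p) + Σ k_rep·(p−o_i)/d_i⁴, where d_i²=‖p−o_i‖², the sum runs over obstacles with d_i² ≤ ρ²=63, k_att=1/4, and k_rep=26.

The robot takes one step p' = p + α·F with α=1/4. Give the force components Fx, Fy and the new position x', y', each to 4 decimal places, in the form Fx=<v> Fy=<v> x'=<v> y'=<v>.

Fx=-5.8752 Fy=1.1664 x'=10.5312 y'=6.2916

F_att = 1/4·(g−p) = 1/4·(-24,4) = (-6.0000,1.0000)
o1: d²=145 > ρ²=63 → inactive
o2: d²=197 > ρ²=63 → inactive
o3: d²=25 ≤ ρ²=63; F_rep = 26·(3,4)/25² = (0.1248,0.1664)
o4: d²=125 > ρ²=63 → inactive
F = F_att + ΣF_rep = (-5.8752,1.1664)
p' = p + 1/4·F = (10.5312,6.2916)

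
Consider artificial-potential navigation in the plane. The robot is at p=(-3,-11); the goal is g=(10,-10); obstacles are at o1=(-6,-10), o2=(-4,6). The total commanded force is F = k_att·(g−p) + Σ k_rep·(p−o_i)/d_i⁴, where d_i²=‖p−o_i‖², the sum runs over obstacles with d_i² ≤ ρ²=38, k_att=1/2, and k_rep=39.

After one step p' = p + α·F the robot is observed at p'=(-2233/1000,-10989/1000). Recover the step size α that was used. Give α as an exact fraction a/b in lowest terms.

F_att = 1/2·(g−p) = 1/2·(13,1) = (6.5000,0.5000)
o1: d²=10 ≤ ρ²=38; F_rep = 39·(3,-1)/10² = (1.1700,-0.3900)
o2: d²=290 > ρ²=38 → inactive
F = F_att + ΣF_rep = (7.6700,0.1100)
Δp = p'−p = (0.7670,0.0110); α = Δx/Fx = (767/1000) / (767/100) = 1/10
check: Δy/Fy = (11/1000) / (11/100) = 1/10 ✓

α = 1/10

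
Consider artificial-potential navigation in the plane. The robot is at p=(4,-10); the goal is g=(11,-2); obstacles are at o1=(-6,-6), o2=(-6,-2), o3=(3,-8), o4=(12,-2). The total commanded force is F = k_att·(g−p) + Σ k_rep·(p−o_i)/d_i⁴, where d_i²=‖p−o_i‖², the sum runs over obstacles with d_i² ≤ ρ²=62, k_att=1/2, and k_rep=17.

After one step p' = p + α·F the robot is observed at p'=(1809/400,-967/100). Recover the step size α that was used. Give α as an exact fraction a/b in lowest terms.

F_att = 1/2·(g−p) = 1/2·(7,8) = (3.5000,4.0000)
o1: d²=116 > ρ²=62 → inactive
o2: d²=164 > ρ²=62 → inactive
o3: d²=5 ≤ ρ²=62; F_rep = 17·(1,-2)/5² = (0.6800,-1.3600)
o4: d²=128 > ρ²=62 → inactive
F = F_att + ΣF_rep = (4.1800,2.6400)
Δp = p'−p = (0.5225,0.3300); α = Δx/Fx = (209/400) / (209/50) = 1/8
check: Δy/Fy = (33/100) / (66/25) = 1/8 ✓

α = 1/8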